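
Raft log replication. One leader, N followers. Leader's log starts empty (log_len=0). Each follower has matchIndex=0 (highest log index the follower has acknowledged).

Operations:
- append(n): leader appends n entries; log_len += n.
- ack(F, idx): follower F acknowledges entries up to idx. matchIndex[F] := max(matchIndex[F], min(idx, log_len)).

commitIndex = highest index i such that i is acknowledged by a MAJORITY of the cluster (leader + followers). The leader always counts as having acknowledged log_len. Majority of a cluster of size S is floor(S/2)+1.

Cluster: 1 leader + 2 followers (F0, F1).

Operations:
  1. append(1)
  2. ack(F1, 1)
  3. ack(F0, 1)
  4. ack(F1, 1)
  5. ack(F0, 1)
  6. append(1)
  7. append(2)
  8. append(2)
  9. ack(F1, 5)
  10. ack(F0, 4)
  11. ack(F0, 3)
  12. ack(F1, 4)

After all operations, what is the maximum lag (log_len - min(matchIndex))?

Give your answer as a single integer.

Answer: 2

Derivation:
Op 1: append 1 -> log_len=1
Op 2: F1 acks idx 1 -> match: F0=0 F1=1; commitIndex=1
Op 3: F0 acks idx 1 -> match: F0=1 F1=1; commitIndex=1
Op 4: F1 acks idx 1 -> match: F0=1 F1=1; commitIndex=1
Op 5: F0 acks idx 1 -> match: F0=1 F1=1; commitIndex=1
Op 6: append 1 -> log_len=2
Op 7: append 2 -> log_len=4
Op 8: append 2 -> log_len=6
Op 9: F1 acks idx 5 -> match: F0=1 F1=5; commitIndex=5
Op 10: F0 acks idx 4 -> match: F0=4 F1=5; commitIndex=5
Op 11: F0 acks idx 3 -> match: F0=4 F1=5; commitIndex=5
Op 12: F1 acks idx 4 -> match: F0=4 F1=5; commitIndex=5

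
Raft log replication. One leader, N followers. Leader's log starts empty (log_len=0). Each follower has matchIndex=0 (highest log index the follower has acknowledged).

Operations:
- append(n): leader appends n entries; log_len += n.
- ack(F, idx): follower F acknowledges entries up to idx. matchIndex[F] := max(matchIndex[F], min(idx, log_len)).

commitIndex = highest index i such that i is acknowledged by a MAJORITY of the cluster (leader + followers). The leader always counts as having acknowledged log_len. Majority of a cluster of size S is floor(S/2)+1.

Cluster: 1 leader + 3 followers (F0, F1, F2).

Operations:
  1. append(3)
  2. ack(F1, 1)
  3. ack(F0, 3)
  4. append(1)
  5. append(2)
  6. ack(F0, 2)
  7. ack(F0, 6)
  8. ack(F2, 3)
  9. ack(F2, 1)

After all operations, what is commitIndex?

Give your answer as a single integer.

Answer: 3

Derivation:
Op 1: append 3 -> log_len=3
Op 2: F1 acks idx 1 -> match: F0=0 F1=1 F2=0; commitIndex=0
Op 3: F0 acks idx 3 -> match: F0=3 F1=1 F2=0; commitIndex=1
Op 4: append 1 -> log_len=4
Op 5: append 2 -> log_len=6
Op 6: F0 acks idx 2 -> match: F0=3 F1=1 F2=0; commitIndex=1
Op 7: F0 acks idx 6 -> match: F0=6 F1=1 F2=0; commitIndex=1
Op 8: F2 acks idx 3 -> match: F0=6 F1=1 F2=3; commitIndex=3
Op 9: F2 acks idx 1 -> match: F0=6 F1=1 F2=3; commitIndex=3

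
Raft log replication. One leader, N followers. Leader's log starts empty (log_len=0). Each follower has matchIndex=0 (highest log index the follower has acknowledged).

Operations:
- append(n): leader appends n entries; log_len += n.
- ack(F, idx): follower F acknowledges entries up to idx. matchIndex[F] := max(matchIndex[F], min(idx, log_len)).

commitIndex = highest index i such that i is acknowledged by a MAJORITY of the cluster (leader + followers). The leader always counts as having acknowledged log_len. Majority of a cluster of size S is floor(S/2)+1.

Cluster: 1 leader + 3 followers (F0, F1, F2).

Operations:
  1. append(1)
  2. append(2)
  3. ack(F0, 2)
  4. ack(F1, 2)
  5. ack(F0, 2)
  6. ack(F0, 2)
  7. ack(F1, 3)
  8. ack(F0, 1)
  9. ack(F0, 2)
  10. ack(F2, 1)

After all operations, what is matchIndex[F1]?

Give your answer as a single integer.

Answer: 3

Derivation:
Op 1: append 1 -> log_len=1
Op 2: append 2 -> log_len=3
Op 3: F0 acks idx 2 -> match: F0=2 F1=0 F2=0; commitIndex=0
Op 4: F1 acks idx 2 -> match: F0=2 F1=2 F2=0; commitIndex=2
Op 5: F0 acks idx 2 -> match: F0=2 F1=2 F2=0; commitIndex=2
Op 6: F0 acks idx 2 -> match: F0=2 F1=2 F2=0; commitIndex=2
Op 7: F1 acks idx 3 -> match: F0=2 F1=3 F2=0; commitIndex=2
Op 8: F0 acks idx 1 -> match: F0=2 F1=3 F2=0; commitIndex=2
Op 9: F0 acks idx 2 -> match: F0=2 F1=3 F2=0; commitIndex=2
Op 10: F2 acks idx 1 -> match: F0=2 F1=3 F2=1; commitIndex=2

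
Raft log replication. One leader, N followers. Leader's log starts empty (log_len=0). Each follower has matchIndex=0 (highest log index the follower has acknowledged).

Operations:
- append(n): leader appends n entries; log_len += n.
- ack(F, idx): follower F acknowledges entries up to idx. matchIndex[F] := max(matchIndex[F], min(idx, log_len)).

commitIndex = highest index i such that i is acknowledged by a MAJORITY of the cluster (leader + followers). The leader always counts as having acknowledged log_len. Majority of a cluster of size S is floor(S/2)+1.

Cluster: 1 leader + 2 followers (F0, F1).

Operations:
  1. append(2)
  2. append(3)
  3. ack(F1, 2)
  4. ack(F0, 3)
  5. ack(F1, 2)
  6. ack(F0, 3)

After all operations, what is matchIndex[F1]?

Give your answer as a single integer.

Op 1: append 2 -> log_len=2
Op 2: append 3 -> log_len=5
Op 3: F1 acks idx 2 -> match: F0=0 F1=2; commitIndex=2
Op 4: F0 acks idx 3 -> match: F0=3 F1=2; commitIndex=3
Op 5: F1 acks idx 2 -> match: F0=3 F1=2; commitIndex=3
Op 6: F0 acks idx 3 -> match: F0=3 F1=2; commitIndex=3

Answer: 2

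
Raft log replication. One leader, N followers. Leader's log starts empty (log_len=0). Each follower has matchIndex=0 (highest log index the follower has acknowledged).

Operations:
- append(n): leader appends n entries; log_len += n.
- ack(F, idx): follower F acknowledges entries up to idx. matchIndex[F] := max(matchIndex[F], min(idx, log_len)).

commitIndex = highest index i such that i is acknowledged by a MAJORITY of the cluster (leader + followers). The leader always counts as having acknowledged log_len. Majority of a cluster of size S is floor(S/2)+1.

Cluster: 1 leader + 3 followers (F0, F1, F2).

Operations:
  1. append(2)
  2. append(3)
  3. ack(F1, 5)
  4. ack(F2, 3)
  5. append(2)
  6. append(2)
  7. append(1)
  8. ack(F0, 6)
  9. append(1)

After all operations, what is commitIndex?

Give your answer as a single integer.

Answer: 5

Derivation:
Op 1: append 2 -> log_len=2
Op 2: append 3 -> log_len=5
Op 3: F1 acks idx 5 -> match: F0=0 F1=5 F2=0; commitIndex=0
Op 4: F2 acks idx 3 -> match: F0=0 F1=5 F2=3; commitIndex=3
Op 5: append 2 -> log_len=7
Op 6: append 2 -> log_len=9
Op 7: append 1 -> log_len=10
Op 8: F0 acks idx 6 -> match: F0=6 F1=5 F2=3; commitIndex=5
Op 9: append 1 -> log_len=11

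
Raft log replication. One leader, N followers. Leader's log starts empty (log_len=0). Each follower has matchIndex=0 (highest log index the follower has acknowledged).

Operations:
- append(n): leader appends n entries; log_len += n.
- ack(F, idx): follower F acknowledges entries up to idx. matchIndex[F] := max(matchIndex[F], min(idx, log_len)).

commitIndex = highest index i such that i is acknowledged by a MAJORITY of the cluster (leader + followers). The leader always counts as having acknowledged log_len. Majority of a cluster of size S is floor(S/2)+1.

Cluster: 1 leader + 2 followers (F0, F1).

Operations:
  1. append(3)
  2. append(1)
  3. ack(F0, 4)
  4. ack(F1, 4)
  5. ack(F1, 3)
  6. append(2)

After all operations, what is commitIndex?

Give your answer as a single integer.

Op 1: append 3 -> log_len=3
Op 2: append 1 -> log_len=4
Op 3: F0 acks idx 4 -> match: F0=4 F1=0; commitIndex=4
Op 4: F1 acks idx 4 -> match: F0=4 F1=4; commitIndex=4
Op 5: F1 acks idx 3 -> match: F0=4 F1=4; commitIndex=4
Op 6: append 2 -> log_len=6

Answer: 4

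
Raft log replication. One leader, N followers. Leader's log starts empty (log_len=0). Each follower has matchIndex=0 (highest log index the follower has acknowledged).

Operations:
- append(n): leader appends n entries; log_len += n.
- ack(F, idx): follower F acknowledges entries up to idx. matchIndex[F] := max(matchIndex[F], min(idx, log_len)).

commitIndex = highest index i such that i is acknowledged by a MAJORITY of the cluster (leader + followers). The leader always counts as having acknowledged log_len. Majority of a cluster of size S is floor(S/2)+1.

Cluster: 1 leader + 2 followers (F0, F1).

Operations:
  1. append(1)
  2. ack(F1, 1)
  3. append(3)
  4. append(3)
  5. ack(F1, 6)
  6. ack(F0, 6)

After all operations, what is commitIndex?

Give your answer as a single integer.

Op 1: append 1 -> log_len=1
Op 2: F1 acks idx 1 -> match: F0=0 F1=1; commitIndex=1
Op 3: append 3 -> log_len=4
Op 4: append 3 -> log_len=7
Op 5: F1 acks idx 6 -> match: F0=0 F1=6; commitIndex=6
Op 6: F0 acks idx 6 -> match: F0=6 F1=6; commitIndex=6

Answer: 6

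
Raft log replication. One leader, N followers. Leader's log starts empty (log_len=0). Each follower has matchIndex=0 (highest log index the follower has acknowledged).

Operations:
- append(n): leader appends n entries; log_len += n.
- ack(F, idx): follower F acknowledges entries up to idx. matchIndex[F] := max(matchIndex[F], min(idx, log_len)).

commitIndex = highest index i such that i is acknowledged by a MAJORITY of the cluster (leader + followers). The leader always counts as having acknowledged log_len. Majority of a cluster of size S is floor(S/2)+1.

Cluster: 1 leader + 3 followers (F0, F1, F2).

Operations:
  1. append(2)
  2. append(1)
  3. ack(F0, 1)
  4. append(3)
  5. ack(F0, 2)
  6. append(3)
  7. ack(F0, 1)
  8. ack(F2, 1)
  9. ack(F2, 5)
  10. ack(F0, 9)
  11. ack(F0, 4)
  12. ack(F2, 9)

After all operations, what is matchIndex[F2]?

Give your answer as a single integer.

Answer: 9

Derivation:
Op 1: append 2 -> log_len=2
Op 2: append 1 -> log_len=3
Op 3: F0 acks idx 1 -> match: F0=1 F1=0 F2=0; commitIndex=0
Op 4: append 3 -> log_len=6
Op 5: F0 acks idx 2 -> match: F0=2 F1=0 F2=0; commitIndex=0
Op 6: append 3 -> log_len=9
Op 7: F0 acks idx 1 -> match: F0=2 F1=0 F2=0; commitIndex=0
Op 8: F2 acks idx 1 -> match: F0=2 F1=0 F2=1; commitIndex=1
Op 9: F2 acks idx 5 -> match: F0=2 F1=0 F2=5; commitIndex=2
Op 10: F0 acks idx 9 -> match: F0=9 F1=0 F2=5; commitIndex=5
Op 11: F0 acks idx 4 -> match: F0=9 F1=0 F2=5; commitIndex=5
Op 12: F2 acks idx 9 -> match: F0=9 F1=0 F2=9; commitIndex=9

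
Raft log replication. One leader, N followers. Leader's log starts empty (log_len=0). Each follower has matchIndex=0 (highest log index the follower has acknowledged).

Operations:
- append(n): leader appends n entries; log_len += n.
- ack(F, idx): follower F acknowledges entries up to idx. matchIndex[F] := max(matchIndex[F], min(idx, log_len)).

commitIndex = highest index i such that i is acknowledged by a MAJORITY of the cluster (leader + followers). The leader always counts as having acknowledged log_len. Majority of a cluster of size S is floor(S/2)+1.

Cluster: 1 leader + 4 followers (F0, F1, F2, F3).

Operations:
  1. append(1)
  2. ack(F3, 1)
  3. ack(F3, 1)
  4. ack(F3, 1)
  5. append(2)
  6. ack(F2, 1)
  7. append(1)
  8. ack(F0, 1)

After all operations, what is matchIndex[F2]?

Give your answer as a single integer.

Answer: 1

Derivation:
Op 1: append 1 -> log_len=1
Op 2: F3 acks idx 1 -> match: F0=0 F1=0 F2=0 F3=1; commitIndex=0
Op 3: F3 acks idx 1 -> match: F0=0 F1=0 F2=0 F3=1; commitIndex=0
Op 4: F3 acks idx 1 -> match: F0=0 F1=0 F2=0 F3=1; commitIndex=0
Op 5: append 2 -> log_len=3
Op 6: F2 acks idx 1 -> match: F0=0 F1=0 F2=1 F3=1; commitIndex=1
Op 7: append 1 -> log_len=4
Op 8: F0 acks idx 1 -> match: F0=1 F1=0 F2=1 F3=1; commitIndex=1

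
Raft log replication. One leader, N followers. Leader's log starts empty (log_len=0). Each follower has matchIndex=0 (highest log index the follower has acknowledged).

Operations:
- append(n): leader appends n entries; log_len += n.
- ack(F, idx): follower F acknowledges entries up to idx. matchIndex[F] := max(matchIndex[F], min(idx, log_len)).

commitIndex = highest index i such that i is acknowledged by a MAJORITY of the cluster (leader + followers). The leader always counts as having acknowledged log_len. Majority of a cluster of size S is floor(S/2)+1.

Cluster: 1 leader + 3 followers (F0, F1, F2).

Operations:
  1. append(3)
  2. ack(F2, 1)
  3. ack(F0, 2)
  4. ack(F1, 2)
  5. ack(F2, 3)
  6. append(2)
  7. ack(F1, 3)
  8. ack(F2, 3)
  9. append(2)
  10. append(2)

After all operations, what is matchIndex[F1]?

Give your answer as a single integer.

Op 1: append 3 -> log_len=3
Op 2: F2 acks idx 1 -> match: F0=0 F1=0 F2=1; commitIndex=0
Op 3: F0 acks idx 2 -> match: F0=2 F1=0 F2=1; commitIndex=1
Op 4: F1 acks idx 2 -> match: F0=2 F1=2 F2=1; commitIndex=2
Op 5: F2 acks idx 3 -> match: F0=2 F1=2 F2=3; commitIndex=2
Op 6: append 2 -> log_len=5
Op 7: F1 acks idx 3 -> match: F0=2 F1=3 F2=3; commitIndex=3
Op 8: F2 acks idx 3 -> match: F0=2 F1=3 F2=3; commitIndex=3
Op 9: append 2 -> log_len=7
Op 10: append 2 -> log_len=9

Answer: 3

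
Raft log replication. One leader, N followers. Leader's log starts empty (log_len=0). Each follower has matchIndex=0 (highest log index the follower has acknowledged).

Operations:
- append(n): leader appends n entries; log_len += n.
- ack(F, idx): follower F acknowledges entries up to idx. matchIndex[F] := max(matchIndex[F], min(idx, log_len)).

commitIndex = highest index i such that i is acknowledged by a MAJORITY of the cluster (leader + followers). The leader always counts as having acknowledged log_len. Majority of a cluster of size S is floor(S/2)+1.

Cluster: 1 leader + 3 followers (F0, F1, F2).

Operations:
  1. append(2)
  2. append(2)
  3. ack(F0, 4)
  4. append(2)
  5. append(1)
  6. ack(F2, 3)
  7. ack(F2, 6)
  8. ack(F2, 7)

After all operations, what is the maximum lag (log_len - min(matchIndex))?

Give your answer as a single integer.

Op 1: append 2 -> log_len=2
Op 2: append 2 -> log_len=4
Op 3: F0 acks idx 4 -> match: F0=4 F1=0 F2=0; commitIndex=0
Op 4: append 2 -> log_len=6
Op 5: append 1 -> log_len=7
Op 6: F2 acks idx 3 -> match: F0=4 F1=0 F2=3; commitIndex=3
Op 7: F2 acks idx 6 -> match: F0=4 F1=0 F2=6; commitIndex=4
Op 8: F2 acks idx 7 -> match: F0=4 F1=0 F2=7; commitIndex=4

Answer: 7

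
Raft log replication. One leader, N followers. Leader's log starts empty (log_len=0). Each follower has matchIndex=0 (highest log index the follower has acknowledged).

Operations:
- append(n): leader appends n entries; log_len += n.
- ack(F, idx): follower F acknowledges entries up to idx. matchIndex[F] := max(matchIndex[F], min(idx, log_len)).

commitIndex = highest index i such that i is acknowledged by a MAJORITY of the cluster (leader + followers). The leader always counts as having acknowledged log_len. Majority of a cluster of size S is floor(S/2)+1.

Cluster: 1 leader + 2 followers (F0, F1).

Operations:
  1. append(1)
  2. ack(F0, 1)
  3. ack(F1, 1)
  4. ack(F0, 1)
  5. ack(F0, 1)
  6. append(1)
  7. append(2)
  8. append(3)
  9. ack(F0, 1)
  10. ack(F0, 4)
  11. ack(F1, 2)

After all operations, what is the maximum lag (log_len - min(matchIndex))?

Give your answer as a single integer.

Answer: 5

Derivation:
Op 1: append 1 -> log_len=1
Op 2: F0 acks idx 1 -> match: F0=1 F1=0; commitIndex=1
Op 3: F1 acks idx 1 -> match: F0=1 F1=1; commitIndex=1
Op 4: F0 acks idx 1 -> match: F0=1 F1=1; commitIndex=1
Op 5: F0 acks idx 1 -> match: F0=1 F1=1; commitIndex=1
Op 6: append 1 -> log_len=2
Op 7: append 2 -> log_len=4
Op 8: append 3 -> log_len=7
Op 9: F0 acks idx 1 -> match: F0=1 F1=1; commitIndex=1
Op 10: F0 acks idx 4 -> match: F0=4 F1=1; commitIndex=4
Op 11: F1 acks idx 2 -> match: F0=4 F1=2; commitIndex=4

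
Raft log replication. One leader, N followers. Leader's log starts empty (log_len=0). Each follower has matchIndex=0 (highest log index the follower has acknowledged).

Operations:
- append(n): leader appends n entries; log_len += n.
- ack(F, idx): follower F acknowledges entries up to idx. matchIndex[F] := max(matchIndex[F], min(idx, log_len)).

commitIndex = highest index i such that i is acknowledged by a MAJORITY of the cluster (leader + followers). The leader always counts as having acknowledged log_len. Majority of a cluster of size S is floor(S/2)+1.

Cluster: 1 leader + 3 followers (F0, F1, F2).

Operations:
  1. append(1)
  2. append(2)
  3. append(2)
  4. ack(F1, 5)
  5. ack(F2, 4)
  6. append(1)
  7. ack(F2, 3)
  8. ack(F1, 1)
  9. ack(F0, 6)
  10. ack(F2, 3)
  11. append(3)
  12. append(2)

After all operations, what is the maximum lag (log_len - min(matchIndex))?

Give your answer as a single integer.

Op 1: append 1 -> log_len=1
Op 2: append 2 -> log_len=3
Op 3: append 2 -> log_len=5
Op 4: F1 acks idx 5 -> match: F0=0 F1=5 F2=0; commitIndex=0
Op 5: F2 acks idx 4 -> match: F0=0 F1=5 F2=4; commitIndex=4
Op 6: append 1 -> log_len=6
Op 7: F2 acks idx 3 -> match: F0=0 F1=5 F2=4; commitIndex=4
Op 8: F1 acks idx 1 -> match: F0=0 F1=5 F2=4; commitIndex=4
Op 9: F0 acks idx 6 -> match: F0=6 F1=5 F2=4; commitIndex=5
Op 10: F2 acks idx 3 -> match: F0=6 F1=5 F2=4; commitIndex=5
Op 11: append 3 -> log_len=9
Op 12: append 2 -> log_len=11

Answer: 7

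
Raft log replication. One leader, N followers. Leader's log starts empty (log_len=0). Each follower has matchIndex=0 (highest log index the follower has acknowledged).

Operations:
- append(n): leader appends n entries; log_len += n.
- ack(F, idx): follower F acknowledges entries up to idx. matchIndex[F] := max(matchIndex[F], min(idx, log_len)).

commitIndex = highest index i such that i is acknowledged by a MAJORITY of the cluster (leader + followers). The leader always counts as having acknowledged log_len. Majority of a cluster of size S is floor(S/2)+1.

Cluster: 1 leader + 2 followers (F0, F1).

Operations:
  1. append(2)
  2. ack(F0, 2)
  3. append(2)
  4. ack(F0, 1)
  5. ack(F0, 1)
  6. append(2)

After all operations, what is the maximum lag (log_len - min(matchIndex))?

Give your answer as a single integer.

Op 1: append 2 -> log_len=2
Op 2: F0 acks idx 2 -> match: F0=2 F1=0; commitIndex=2
Op 3: append 2 -> log_len=4
Op 4: F0 acks idx 1 -> match: F0=2 F1=0; commitIndex=2
Op 5: F0 acks idx 1 -> match: F0=2 F1=0; commitIndex=2
Op 6: append 2 -> log_len=6

Answer: 6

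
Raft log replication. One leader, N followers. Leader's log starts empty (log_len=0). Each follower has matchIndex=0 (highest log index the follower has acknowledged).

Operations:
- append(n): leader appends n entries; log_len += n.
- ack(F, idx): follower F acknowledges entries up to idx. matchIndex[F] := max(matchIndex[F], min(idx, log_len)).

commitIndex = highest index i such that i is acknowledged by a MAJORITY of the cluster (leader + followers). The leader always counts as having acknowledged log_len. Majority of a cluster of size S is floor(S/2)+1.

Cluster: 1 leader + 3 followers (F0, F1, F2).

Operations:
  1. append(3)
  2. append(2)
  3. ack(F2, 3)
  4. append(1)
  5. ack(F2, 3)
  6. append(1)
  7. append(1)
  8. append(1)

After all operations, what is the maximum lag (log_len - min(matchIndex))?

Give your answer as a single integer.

Answer: 9

Derivation:
Op 1: append 3 -> log_len=3
Op 2: append 2 -> log_len=5
Op 3: F2 acks idx 3 -> match: F0=0 F1=0 F2=3; commitIndex=0
Op 4: append 1 -> log_len=6
Op 5: F2 acks idx 3 -> match: F0=0 F1=0 F2=3; commitIndex=0
Op 6: append 1 -> log_len=7
Op 7: append 1 -> log_len=8
Op 8: append 1 -> log_len=9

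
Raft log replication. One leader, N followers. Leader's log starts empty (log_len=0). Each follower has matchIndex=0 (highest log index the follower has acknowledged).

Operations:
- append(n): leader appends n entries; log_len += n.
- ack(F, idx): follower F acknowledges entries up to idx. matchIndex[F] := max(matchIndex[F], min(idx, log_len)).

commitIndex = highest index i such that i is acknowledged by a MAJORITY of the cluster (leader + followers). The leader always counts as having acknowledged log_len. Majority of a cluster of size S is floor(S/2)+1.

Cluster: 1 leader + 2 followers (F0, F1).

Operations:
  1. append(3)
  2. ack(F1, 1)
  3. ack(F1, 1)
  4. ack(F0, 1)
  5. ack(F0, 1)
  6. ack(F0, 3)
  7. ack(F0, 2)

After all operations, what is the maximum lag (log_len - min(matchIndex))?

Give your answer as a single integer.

Op 1: append 3 -> log_len=3
Op 2: F1 acks idx 1 -> match: F0=0 F1=1; commitIndex=1
Op 3: F1 acks idx 1 -> match: F0=0 F1=1; commitIndex=1
Op 4: F0 acks idx 1 -> match: F0=1 F1=1; commitIndex=1
Op 5: F0 acks idx 1 -> match: F0=1 F1=1; commitIndex=1
Op 6: F0 acks idx 3 -> match: F0=3 F1=1; commitIndex=3
Op 7: F0 acks idx 2 -> match: F0=3 F1=1; commitIndex=3

Answer: 2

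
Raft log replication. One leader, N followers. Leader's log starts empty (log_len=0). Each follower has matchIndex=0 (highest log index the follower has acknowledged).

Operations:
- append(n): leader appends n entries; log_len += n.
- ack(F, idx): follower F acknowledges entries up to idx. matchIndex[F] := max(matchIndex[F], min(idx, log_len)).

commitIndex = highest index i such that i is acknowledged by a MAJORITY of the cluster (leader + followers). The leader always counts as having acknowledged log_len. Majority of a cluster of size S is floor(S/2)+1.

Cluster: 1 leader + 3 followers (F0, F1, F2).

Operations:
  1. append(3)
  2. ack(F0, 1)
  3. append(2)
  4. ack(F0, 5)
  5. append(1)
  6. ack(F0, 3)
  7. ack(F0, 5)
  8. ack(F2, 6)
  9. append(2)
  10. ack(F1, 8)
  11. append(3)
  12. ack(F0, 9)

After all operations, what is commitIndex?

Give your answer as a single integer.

Op 1: append 3 -> log_len=3
Op 2: F0 acks idx 1 -> match: F0=1 F1=0 F2=0; commitIndex=0
Op 3: append 2 -> log_len=5
Op 4: F0 acks idx 5 -> match: F0=5 F1=0 F2=0; commitIndex=0
Op 5: append 1 -> log_len=6
Op 6: F0 acks idx 3 -> match: F0=5 F1=0 F2=0; commitIndex=0
Op 7: F0 acks idx 5 -> match: F0=5 F1=0 F2=0; commitIndex=0
Op 8: F2 acks idx 6 -> match: F0=5 F1=0 F2=6; commitIndex=5
Op 9: append 2 -> log_len=8
Op 10: F1 acks idx 8 -> match: F0=5 F1=8 F2=6; commitIndex=6
Op 11: append 3 -> log_len=11
Op 12: F0 acks idx 9 -> match: F0=9 F1=8 F2=6; commitIndex=8

Answer: 8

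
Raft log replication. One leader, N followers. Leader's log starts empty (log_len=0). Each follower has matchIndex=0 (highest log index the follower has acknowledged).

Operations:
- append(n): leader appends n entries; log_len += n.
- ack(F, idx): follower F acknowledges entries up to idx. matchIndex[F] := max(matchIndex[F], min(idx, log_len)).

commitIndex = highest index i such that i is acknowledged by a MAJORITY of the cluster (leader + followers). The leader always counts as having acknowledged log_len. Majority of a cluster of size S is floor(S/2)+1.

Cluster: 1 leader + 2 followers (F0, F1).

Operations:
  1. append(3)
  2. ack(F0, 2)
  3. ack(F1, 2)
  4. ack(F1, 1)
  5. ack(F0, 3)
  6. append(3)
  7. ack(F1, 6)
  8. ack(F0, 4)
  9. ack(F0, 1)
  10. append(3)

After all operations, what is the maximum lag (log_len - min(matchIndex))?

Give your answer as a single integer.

Op 1: append 3 -> log_len=3
Op 2: F0 acks idx 2 -> match: F0=2 F1=0; commitIndex=2
Op 3: F1 acks idx 2 -> match: F0=2 F1=2; commitIndex=2
Op 4: F1 acks idx 1 -> match: F0=2 F1=2; commitIndex=2
Op 5: F0 acks idx 3 -> match: F0=3 F1=2; commitIndex=3
Op 6: append 3 -> log_len=6
Op 7: F1 acks idx 6 -> match: F0=3 F1=6; commitIndex=6
Op 8: F0 acks idx 4 -> match: F0=4 F1=6; commitIndex=6
Op 9: F0 acks idx 1 -> match: F0=4 F1=6; commitIndex=6
Op 10: append 3 -> log_len=9

Answer: 5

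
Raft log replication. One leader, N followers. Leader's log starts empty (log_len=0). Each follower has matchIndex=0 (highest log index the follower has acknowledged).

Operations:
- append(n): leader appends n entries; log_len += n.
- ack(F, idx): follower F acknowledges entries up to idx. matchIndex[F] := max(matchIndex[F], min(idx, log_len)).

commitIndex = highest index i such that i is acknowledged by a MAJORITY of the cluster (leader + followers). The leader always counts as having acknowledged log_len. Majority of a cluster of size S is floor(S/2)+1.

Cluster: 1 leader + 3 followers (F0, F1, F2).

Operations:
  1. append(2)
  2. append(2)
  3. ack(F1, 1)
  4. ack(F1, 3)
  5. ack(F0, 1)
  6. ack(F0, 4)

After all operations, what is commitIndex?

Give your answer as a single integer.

Op 1: append 2 -> log_len=2
Op 2: append 2 -> log_len=4
Op 3: F1 acks idx 1 -> match: F0=0 F1=1 F2=0; commitIndex=0
Op 4: F1 acks idx 3 -> match: F0=0 F1=3 F2=0; commitIndex=0
Op 5: F0 acks idx 1 -> match: F0=1 F1=3 F2=0; commitIndex=1
Op 6: F0 acks idx 4 -> match: F0=4 F1=3 F2=0; commitIndex=3

Answer: 3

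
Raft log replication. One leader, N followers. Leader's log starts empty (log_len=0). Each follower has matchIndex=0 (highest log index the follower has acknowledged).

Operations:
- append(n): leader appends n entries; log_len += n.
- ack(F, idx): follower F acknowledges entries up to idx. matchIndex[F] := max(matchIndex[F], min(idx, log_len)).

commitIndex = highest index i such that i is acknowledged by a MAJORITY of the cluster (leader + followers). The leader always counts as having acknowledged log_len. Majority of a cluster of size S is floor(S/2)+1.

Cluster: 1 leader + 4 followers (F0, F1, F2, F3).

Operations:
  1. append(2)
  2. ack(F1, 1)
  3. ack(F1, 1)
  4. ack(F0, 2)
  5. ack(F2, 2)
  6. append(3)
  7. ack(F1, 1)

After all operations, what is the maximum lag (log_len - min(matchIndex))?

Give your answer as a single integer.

Answer: 5

Derivation:
Op 1: append 2 -> log_len=2
Op 2: F1 acks idx 1 -> match: F0=0 F1=1 F2=0 F3=0; commitIndex=0
Op 3: F1 acks idx 1 -> match: F0=0 F1=1 F2=0 F3=0; commitIndex=0
Op 4: F0 acks idx 2 -> match: F0=2 F1=1 F2=0 F3=0; commitIndex=1
Op 5: F2 acks idx 2 -> match: F0=2 F1=1 F2=2 F3=0; commitIndex=2
Op 6: append 3 -> log_len=5
Op 7: F1 acks idx 1 -> match: F0=2 F1=1 F2=2 F3=0; commitIndex=2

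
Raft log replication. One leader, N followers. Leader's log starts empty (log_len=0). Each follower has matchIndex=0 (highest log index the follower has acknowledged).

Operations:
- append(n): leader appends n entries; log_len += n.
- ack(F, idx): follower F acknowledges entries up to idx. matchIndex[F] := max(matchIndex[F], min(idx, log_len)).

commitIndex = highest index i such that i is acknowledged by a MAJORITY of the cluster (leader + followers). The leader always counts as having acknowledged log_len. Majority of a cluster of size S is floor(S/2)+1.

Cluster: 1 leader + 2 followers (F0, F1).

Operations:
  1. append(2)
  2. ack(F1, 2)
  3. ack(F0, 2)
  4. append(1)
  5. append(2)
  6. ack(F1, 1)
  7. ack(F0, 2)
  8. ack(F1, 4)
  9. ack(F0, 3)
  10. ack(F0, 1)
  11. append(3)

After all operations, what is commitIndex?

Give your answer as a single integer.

Answer: 4

Derivation:
Op 1: append 2 -> log_len=2
Op 2: F1 acks idx 2 -> match: F0=0 F1=2; commitIndex=2
Op 3: F0 acks idx 2 -> match: F0=2 F1=2; commitIndex=2
Op 4: append 1 -> log_len=3
Op 5: append 2 -> log_len=5
Op 6: F1 acks idx 1 -> match: F0=2 F1=2; commitIndex=2
Op 7: F0 acks idx 2 -> match: F0=2 F1=2; commitIndex=2
Op 8: F1 acks idx 4 -> match: F0=2 F1=4; commitIndex=4
Op 9: F0 acks idx 3 -> match: F0=3 F1=4; commitIndex=4
Op 10: F0 acks idx 1 -> match: F0=3 F1=4; commitIndex=4
Op 11: append 3 -> log_len=8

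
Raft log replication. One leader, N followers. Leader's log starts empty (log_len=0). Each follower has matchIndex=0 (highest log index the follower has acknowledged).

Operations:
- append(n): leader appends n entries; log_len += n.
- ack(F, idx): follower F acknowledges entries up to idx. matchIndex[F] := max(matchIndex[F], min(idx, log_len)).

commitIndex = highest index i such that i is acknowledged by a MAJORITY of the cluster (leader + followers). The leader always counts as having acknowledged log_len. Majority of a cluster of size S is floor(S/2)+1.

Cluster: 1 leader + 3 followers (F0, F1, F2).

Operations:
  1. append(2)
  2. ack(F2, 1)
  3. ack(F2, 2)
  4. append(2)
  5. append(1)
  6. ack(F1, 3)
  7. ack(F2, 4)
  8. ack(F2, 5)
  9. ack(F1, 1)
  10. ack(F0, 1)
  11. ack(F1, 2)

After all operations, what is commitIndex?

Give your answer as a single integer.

Op 1: append 2 -> log_len=2
Op 2: F2 acks idx 1 -> match: F0=0 F1=0 F2=1; commitIndex=0
Op 3: F2 acks idx 2 -> match: F0=0 F1=0 F2=2; commitIndex=0
Op 4: append 2 -> log_len=4
Op 5: append 1 -> log_len=5
Op 6: F1 acks idx 3 -> match: F0=0 F1=3 F2=2; commitIndex=2
Op 7: F2 acks idx 4 -> match: F0=0 F1=3 F2=4; commitIndex=3
Op 8: F2 acks idx 5 -> match: F0=0 F1=3 F2=5; commitIndex=3
Op 9: F1 acks idx 1 -> match: F0=0 F1=3 F2=5; commitIndex=3
Op 10: F0 acks idx 1 -> match: F0=1 F1=3 F2=5; commitIndex=3
Op 11: F1 acks idx 2 -> match: F0=1 F1=3 F2=5; commitIndex=3

Answer: 3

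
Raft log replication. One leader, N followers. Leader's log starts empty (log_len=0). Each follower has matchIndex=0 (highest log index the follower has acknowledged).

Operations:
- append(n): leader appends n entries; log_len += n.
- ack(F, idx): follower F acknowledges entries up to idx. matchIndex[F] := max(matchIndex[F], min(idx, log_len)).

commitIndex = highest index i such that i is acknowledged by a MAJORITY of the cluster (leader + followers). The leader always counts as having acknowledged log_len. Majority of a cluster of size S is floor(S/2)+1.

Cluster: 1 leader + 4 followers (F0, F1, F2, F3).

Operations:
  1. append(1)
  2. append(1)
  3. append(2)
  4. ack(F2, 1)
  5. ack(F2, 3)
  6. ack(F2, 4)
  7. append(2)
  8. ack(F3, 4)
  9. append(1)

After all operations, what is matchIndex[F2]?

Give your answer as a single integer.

Answer: 4

Derivation:
Op 1: append 1 -> log_len=1
Op 2: append 1 -> log_len=2
Op 3: append 2 -> log_len=4
Op 4: F2 acks idx 1 -> match: F0=0 F1=0 F2=1 F3=0; commitIndex=0
Op 5: F2 acks idx 3 -> match: F0=0 F1=0 F2=3 F3=0; commitIndex=0
Op 6: F2 acks idx 4 -> match: F0=0 F1=0 F2=4 F3=0; commitIndex=0
Op 7: append 2 -> log_len=6
Op 8: F3 acks idx 4 -> match: F0=0 F1=0 F2=4 F3=4; commitIndex=4
Op 9: append 1 -> log_len=7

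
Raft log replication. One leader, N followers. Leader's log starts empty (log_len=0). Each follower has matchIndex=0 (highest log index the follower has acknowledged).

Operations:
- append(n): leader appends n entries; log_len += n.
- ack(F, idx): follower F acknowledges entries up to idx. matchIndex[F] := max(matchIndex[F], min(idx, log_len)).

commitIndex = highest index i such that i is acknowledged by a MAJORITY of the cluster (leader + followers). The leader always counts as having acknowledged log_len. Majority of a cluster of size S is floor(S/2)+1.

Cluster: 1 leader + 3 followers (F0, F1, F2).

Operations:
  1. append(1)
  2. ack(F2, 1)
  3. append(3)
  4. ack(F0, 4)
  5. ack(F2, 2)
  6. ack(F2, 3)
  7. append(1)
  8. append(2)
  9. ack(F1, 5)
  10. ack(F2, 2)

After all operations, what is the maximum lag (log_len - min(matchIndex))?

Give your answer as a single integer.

Op 1: append 1 -> log_len=1
Op 2: F2 acks idx 1 -> match: F0=0 F1=0 F2=1; commitIndex=0
Op 3: append 3 -> log_len=4
Op 4: F0 acks idx 4 -> match: F0=4 F1=0 F2=1; commitIndex=1
Op 5: F2 acks idx 2 -> match: F0=4 F1=0 F2=2; commitIndex=2
Op 6: F2 acks idx 3 -> match: F0=4 F1=0 F2=3; commitIndex=3
Op 7: append 1 -> log_len=5
Op 8: append 2 -> log_len=7
Op 9: F1 acks idx 5 -> match: F0=4 F1=5 F2=3; commitIndex=4
Op 10: F2 acks idx 2 -> match: F0=4 F1=5 F2=3; commitIndex=4

Answer: 4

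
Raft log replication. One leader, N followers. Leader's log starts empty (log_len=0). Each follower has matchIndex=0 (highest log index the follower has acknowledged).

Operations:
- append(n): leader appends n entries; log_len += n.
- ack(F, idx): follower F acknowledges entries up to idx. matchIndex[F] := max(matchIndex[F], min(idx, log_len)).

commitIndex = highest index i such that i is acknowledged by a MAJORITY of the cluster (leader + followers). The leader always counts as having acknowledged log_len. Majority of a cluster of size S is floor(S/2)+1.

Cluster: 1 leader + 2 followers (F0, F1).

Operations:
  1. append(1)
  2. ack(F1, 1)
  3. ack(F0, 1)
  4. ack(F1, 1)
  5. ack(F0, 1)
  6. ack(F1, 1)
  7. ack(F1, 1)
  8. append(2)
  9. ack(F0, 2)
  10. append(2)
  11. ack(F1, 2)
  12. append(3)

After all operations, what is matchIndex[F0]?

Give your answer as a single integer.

Answer: 2

Derivation:
Op 1: append 1 -> log_len=1
Op 2: F1 acks idx 1 -> match: F0=0 F1=1; commitIndex=1
Op 3: F0 acks idx 1 -> match: F0=1 F1=1; commitIndex=1
Op 4: F1 acks idx 1 -> match: F0=1 F1=1; commitIndex=1
Op 5: F0 acks idx 1 -> match: F0=1 F1=1; commitIndex=1
Op 6: F1 acks idx 1 -> match: F0=1 F1=1; commitIndex=1
Op 7: F1 acks idx 1 -> match: F0=1 F1=1; commitIndex=1
Op 8: append 2 -> log_len=3
Op 9: F0 acks idx 2 -> match: F0=2 F1=1; commitIndex=2
Op 10: append 2 -> log_len=5
Op 11: F1 acks idx 2 -> match: F0=2 F1=2; commitIndex=2
Op 12: append 3 -> log_len=8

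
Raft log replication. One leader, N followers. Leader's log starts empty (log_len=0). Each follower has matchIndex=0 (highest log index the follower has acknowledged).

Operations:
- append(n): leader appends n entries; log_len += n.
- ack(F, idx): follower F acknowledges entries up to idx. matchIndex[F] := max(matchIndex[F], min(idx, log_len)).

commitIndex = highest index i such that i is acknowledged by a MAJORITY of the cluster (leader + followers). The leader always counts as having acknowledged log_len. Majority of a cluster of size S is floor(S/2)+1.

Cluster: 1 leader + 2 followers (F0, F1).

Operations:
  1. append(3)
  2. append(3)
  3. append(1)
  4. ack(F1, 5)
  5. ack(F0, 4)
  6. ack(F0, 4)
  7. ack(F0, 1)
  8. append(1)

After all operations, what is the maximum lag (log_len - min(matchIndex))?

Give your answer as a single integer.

Op 1: append 3 -> log_len=3
Op 2: append 3 -> log_len=6
Op 3: append 1 -> log_len=7
Op 4: F1 acks idx 5 -> match: F0=0 F1=5; commitIndex=5
Op 5: F0 acks idx 4 -> match: F0=4 F1=5; commitIndex=5
Op 6: F0 acks idx 4 -> match: F0=4 F1=5; commitIndex=5
Op 7: F0 acks idx 1 -> match: F0=4 F1=5; commitIndex=5
Op 8: append 1 -> log_len=8

Answer: 4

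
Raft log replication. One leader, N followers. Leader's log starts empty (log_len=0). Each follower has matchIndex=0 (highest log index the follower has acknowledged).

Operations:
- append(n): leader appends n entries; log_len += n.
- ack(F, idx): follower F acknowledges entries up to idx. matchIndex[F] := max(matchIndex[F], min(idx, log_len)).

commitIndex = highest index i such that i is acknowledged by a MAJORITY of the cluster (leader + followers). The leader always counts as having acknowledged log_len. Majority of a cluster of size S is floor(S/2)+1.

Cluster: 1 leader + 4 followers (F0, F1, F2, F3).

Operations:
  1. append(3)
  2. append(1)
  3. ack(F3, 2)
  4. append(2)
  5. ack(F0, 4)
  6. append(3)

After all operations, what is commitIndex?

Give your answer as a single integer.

Answer: 2

Derivation:
Op 1: append 3 -> log_len=3
Op 2: append 1 -> log_len=4
Op 3: F3 acks idx 2 -> match: F0=0 F1=0 F2=0 F3=2; commitIndex=0
Op 4: append 2 -> log_len=6
Op 5: F0 acks idx 4 -> match: F0=4 F1=0 F2=0 F3=2; commitIndex=2
Op 6: append 3 -> log_len=9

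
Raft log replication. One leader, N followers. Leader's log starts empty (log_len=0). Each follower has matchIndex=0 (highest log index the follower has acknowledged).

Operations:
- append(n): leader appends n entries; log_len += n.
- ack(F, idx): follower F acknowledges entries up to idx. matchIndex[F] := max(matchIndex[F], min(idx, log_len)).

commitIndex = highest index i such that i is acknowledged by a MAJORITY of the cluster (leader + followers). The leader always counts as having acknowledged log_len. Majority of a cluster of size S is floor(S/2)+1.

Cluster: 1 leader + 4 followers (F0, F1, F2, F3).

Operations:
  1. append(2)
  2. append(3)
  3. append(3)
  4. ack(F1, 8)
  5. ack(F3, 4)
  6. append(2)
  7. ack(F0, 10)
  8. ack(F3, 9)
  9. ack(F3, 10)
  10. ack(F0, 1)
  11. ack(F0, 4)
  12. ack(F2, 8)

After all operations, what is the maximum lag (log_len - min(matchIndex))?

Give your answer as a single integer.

Answer: 2

Derivation:
Op 1: append 2 -> log_len=2
Op 2: append 3 -> log_len=5
Op 3: append 3 -> log_len=8
Op 4: F1 acks idx 8 -> match: F0=0 F1=8 F2=0 F3=0; commitIndex=0
Op 5: F3 acks idx 4 -> match: F0=0 F1=8 F2=0 F3=4; commitIndex=4
Op 6: append 2 -> log_len=10
Op 7: F0 acks idx 10 -> match: F0=10 F1=8 F2=0 F3=4; commitIndex=8
Op 8: F3 acks idx 9 -> match: F0=10 F1=8 F2=0 F3=9; commitIndex=9
Op 9: F3 acks idx 10 -> match: F0=10 F1=8 F2=0 F3=10; commitIndex=10
Op 10: F0 acks idx 1 -> match: F0=10 F1=8 F2=0 F3=10; commitIndex=10
Op 11: F0 acks idx 4 -> match: F0=10 F1=8 F2=0 F3=10; commitIndex=10
Op 12: F2 acks idx 8 -> match: F0=10 F1=8 F2=8 F3=10; commitIndex=10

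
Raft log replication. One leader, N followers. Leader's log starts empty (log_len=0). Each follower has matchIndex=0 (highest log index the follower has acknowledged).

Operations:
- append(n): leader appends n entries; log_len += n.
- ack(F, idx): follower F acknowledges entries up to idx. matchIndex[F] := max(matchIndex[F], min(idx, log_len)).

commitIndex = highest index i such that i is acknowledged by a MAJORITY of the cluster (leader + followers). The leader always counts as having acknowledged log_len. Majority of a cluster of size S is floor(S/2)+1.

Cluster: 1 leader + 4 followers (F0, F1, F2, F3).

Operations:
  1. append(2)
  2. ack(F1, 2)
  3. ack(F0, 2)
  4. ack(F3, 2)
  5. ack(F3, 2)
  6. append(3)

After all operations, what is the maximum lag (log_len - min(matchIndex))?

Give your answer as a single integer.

Op 1: append 2 -> log_len=2
Op 2: F1 acks idx 2 -> match: F0=0 F1=2 F2=0 F3=0; commitIndex=0
Op 3: F0 acks idx 2 -> match: F0=2 F1=2 F2=0 F3=0; commitIndex=2
Op 4: F3 acks idx 2 -> match: F0=2 F1=2 F2=0 F3=2; commitIndex=2
Op 5: F3 acks idx 2 -> match: F0=2 F1=2 F2=0 F3=2; commitIndex=2
Op 6: append 3 -> log_len=5

Answer: 5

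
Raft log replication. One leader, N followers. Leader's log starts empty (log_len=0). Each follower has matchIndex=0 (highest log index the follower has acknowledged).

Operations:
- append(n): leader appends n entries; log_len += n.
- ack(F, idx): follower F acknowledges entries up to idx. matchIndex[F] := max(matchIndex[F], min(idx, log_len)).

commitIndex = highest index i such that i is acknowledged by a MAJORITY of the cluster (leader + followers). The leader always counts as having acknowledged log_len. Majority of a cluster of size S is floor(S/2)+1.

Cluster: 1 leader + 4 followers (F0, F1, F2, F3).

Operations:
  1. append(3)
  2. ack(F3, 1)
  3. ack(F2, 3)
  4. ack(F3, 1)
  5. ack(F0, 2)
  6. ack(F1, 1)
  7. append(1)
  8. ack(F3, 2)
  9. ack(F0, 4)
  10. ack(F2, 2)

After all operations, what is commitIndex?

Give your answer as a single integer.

Answer: 3

Derivation:
Op 1: append 3 -> log_len=3
Op 2: F3 acks idx 1 -> match: F0=0 F1=0 F2=0 F3=1; commitIndex=0
Op 3: F2 acks idx 3 -> match: F0=0 F1=0 F2=3 F3=1; commitIndex=1
Op 4: F3 acks idx 1 -> match: F0=0 F1=0 F2=3 F3=1; commitIndex=1
Op 5: F0 acks idx 2 -> match: F0=2 F1=0 F2=3 F3=1; commitIndex=2
Op 6: F1 acks idx 1 -> match: F0=2 F1=1 F2=3 F3=1; commitIndex=2
Op 7: append 1 -> log_len=4
Op 8: F3 acks idx 2 -> match: F0=2 F1=1 F2=3 F3=2; commitIndex=2
Op 9: F0 acks idx 4 -> match: F0=4 F1=1 F2=3 F3=2; commitIndex=3
Op 10: F2 acks idx 2 -> match: F0=4 F1=1 F2=3 F3=2; commitIndex=3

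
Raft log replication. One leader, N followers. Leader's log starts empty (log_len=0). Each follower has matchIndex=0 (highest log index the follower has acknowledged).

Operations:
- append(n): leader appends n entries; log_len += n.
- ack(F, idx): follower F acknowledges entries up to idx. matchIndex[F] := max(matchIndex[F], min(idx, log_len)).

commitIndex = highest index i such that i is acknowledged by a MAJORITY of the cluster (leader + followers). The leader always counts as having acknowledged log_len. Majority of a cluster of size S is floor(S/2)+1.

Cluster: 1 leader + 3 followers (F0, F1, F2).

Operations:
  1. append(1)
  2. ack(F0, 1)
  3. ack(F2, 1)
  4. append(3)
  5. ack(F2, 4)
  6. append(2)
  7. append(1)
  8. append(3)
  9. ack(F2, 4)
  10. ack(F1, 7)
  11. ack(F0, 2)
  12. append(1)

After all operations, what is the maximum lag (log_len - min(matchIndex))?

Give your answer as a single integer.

Answer: 9

Derivation:
Op 1: append 1 -> log_len=1
Op 2: F0 acks idx 1 -> match: F0=1 F1=0 F2=0; commitIndex=0
Op 3: F2 acks idx 1 -> match: F0=1 F1=0 F2=1; commitIndex=1
Op 4: append 3 -> log_len=4
Op 5: F2 acks idx 4 -> match: F0=1 F1=0 F2=4; commitIndex=1
Op 6: append 2 -> log_len=6
Op 7: append 1 -> log_len=7
Op 8: append 3 -> log_len=10
Op 9: F2 acks idx 4 -> match: F0=1 F1=0 F2=4; commitIndex=1
Op 10: F1 acks idx 7 -> match: F0=1 F1=7 F2=4; commitIndex=4
Op 11: F0 acks idx 2 -> match: F0=2 F1=7 F2=4; commitIndex=4
Op 12: append 1 -> log_len=11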